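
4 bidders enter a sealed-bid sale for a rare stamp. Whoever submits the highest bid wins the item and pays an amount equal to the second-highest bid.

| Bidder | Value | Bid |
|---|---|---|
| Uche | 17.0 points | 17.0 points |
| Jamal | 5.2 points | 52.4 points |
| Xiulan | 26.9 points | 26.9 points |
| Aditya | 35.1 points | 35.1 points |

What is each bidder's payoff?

Sorted high to low: Jamal 52.4 points; Aditya 35.1 points; Xiulan 26.9 points; Uche 17.0 points.
Jamal has the top bid and wins; the price is the second-highest bid, 35.1 points.
Jamal's payoff = 5.2 points − 35.1 points = -29.9 points. All other bidders lose, so their payoff is 0.

Payoffs: Uche 0.0 points, Jamal -29.9 points, Xiulan 0.0 points, Aditya 0.0 points.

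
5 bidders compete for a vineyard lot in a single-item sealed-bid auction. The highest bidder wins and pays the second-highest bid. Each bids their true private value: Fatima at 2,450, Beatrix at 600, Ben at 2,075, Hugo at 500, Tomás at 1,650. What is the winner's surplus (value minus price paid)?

Ranking the bids: Fatima 2,450; Ben 2,075; Tomás 1,650; Beatrix 600; Hugo 500.
Fatima wins with the top bid and pays the second-highest, 2,075.
Surplus = 2,450 − 2,075 = 375.

Winner's surplus: 375.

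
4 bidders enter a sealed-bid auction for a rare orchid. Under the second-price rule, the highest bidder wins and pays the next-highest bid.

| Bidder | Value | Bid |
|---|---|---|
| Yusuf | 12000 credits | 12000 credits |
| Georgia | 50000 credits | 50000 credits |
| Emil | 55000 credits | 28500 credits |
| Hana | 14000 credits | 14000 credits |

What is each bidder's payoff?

Ranking the bids: Georgia 50000 credits > Emil 28500 credits > Hana 14000 credits > Yusuf 12000 credits.
Georgia has the top bid and wins; the price is the second-highest bid, 28500 credits.
Georgia's payoff = 50000 credits − 28500 credits = 21500 credits. All other bidders lose, so their payoff is 0.

Payoffs: Yusuf 0 credits, Georgia 21500 credits, Emil 0 credits, Hana 0 credits.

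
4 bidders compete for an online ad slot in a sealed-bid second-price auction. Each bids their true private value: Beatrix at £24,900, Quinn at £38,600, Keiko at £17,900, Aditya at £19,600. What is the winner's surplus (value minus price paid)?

Surplus = £13,700.

Ranking the bids: Quinn £38,600, then Beatrix £24,900, then Aditya £19,600, then Keiko £17,900.
Quinn wins with the top bid and pays the second-highest, £24,900.
Surplus = £38,600 − £24,900 = £13,700.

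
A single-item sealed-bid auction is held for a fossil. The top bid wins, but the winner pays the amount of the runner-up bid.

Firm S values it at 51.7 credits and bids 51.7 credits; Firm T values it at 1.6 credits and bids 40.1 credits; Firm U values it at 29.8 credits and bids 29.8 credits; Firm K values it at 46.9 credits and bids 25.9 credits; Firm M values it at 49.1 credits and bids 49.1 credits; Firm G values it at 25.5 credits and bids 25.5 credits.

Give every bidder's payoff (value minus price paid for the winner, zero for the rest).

Firm S 2.6 credits, Firm T 0.0 credits, Firm U 0.0 credits, Firm K 0.0 credits, Firm M 0.0 credits, Firm G 0.0 credits.

Ranking the bids: Firm S 51.7 credits; Firm M 49.1 credits; Firm T 40.1 credits; Firm U 29.8 credits; Firm K 25.9 credits; Firm G 25.5 credits.
Firm S has the top bid and wins; the price is the second-highest bid, 49.1 credits.
Firm S's payoff = 51.7 credits − 49.1 credits = 2.6 credits. All other bidders lose, so their payoff is 0.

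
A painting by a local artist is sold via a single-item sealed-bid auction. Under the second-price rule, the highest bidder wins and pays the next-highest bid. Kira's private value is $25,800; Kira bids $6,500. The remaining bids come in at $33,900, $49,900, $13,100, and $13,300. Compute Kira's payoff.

$0

Highest competing bid: $49,900.
Kira's bid $6,500 is not the highest, so Kira loses, pays nothing, and earns zero payoff.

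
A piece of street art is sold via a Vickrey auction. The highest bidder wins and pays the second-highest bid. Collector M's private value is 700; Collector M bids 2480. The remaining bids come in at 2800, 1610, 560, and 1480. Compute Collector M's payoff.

Collector M's payoff: 0.

Highest competing bid: 2800.
Collector M's bid 2480 is not the highest, so Collector M loses, pays nothing, and earns zero payoff.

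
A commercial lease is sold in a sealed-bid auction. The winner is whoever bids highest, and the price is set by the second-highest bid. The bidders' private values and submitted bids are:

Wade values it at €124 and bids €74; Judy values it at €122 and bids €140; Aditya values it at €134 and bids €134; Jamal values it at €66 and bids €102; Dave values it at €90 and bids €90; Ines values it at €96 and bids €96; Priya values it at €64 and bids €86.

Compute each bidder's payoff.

Ranking the bids: Judy €140 > Aditya €134 > Jamal €102 > Ines €96 > Dave €90 > Priya €86 > Wade €74.
Judy has the top bid and wins; the price is the second-highest bid, €134.
Judy's payoff = €122 − €134 = -€12. All other bidders lose, so their payoff is 0.

Payoffs: Wade €0, Judy -€12, Aditya €0, Jamal €0, Dave €0, Ines €0, Priya €0.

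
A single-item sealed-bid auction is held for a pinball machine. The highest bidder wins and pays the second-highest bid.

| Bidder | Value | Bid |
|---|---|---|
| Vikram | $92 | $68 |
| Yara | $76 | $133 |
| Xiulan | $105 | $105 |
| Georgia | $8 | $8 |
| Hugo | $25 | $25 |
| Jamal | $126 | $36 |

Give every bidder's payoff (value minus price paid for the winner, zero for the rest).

Sorted high to low: Yara $133; Xiulan $105; Vikram $68; Jamal $36; Hugo $25; Georgia $8.
Yara has the top bid and wins; the price is the second-highest bid, $105.
Yara's payoff = $76 − $105 = -$29. All other bidders lose, so their payoff is 0.

Vikram $0, Yara -$29, Xiulan $0, Georgia $0, Hugo $0, Jamal $0.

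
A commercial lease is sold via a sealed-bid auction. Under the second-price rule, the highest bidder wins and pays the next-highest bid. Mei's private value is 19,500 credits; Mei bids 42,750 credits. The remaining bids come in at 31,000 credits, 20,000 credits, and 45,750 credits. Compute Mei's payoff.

Payoff = 0 credits.

Highest competing bid: 45,750 credits.
Mei's bid 42,750 credits is not the highest, so Mei loses, pays nothing, and earns zero payoff.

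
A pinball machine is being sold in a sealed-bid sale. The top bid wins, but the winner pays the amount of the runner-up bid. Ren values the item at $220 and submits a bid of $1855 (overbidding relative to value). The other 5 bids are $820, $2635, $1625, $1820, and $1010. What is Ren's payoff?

Highest competing bid: $2635.
Ren's bid $1855 is not the highest, so Ren loses, pays nothing, and earns zero payoff.

$0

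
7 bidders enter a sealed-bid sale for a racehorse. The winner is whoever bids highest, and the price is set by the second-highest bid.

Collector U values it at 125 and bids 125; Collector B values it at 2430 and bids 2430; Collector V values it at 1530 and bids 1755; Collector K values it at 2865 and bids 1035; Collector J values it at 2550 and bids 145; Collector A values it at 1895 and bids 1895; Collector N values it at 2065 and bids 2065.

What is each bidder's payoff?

Collector U 0, Collector B 365, Collector V 0, Collector K 0, Collector J 0, Collector A 0, Collector N 0.

Bids in descending order: Collector B 2430; Collector N 2065; Collector A 1895; Collector V 1755; Collector K 1035; Collector J 145; Collector U 125.
Collector B has the top bid and wins; the price is the second-highest bid, 2065.
Collector B's payoff = 2430 − 2065 = 365. All other bidders lose, so their payoff is 0.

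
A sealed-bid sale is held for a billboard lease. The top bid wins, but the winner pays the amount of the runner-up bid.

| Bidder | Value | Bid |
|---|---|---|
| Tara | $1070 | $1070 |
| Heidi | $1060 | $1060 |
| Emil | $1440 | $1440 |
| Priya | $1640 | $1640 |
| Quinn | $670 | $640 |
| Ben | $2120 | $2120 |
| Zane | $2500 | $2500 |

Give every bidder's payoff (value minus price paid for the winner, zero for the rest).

Bids in descending order: Zane $2500; Ben $2120; Priya $1640; Emil $1440; Tara $1070; Heidi $1060; Quinn $640.
Zane has the top bid and wins; the price is the second-highest bid, $2120.
Zane's payoff = $2500 − $2120 = $380. All other bidders lose, so their payoff is 0.

Tara $0, Heidi $0, Emil $0, Priya $0, Quinn $0, Ben $0, Zane $380.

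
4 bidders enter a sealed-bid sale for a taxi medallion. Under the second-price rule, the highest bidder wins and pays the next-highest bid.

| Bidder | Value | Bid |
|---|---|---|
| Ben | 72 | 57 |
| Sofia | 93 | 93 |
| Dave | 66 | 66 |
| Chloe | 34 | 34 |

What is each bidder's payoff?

Ordered from highest: Sofia 93; Dave 66; Ben 57; Chloe 34.
Sofia has the top bid and wins; the price is the second-highest bid, 66.
Sofia's payoff = 93 − 66 = 27. All other bidders lose, so their payoff is 0.

Ben 0, Sofia 27, Dave 0, Chloe 0.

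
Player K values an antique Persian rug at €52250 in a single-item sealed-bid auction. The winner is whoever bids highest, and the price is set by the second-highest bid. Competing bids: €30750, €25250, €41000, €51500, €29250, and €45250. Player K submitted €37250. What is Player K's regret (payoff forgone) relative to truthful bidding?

The highest competing bid is €51500.
Bidding truthfully at €52250: Player K has the top bid, wins, and pays the second-highest bid €51500. Payoff = €52250 − €51500 = €750.
Bidding €37250: the top bid is €51500 (a rival), so Player K loses. Payoff = €0.
Regret = truthful payoff − actual payoff = €750 − €0 = €750.

Payoff forgone: €750.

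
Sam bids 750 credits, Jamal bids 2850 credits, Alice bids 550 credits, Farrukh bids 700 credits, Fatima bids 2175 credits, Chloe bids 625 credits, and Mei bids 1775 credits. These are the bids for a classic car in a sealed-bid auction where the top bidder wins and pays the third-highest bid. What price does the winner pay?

Bids in descending order: Jamal 2850 credits > Fatima 2175 credits > Mei 1775 credits > Sam 750 credits > Farrukh 700 credits > Chloe 625 credits > Alice 550 credits.
Jamal is the highest bidder, so Jamal wins.
Under the third-price rule, the price is the third-highest bid: 1775 credits.

The winner pays 1775 credits.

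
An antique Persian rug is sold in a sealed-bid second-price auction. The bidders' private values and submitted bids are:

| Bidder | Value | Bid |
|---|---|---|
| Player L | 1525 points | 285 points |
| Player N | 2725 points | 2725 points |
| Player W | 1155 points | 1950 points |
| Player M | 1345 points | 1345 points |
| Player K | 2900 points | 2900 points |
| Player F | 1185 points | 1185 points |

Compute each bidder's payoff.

Player L 0 points, Player N 0 points, Player W 0 points, Player M 0 points, Player K 175 points, Player F 0 points.

Ranking the bids: Player K 2900 points; Player N 2725 points; Player W 1950 points; Player M 1345 points; Player F 1185 points; Player L 285 points.
Player K has the top bid and wins; the price is the second-highest bid, 2725 points.
Player K's payoff = 2900 points − 2725 points = 175 points. All other bidders lose, so their payoff is 0.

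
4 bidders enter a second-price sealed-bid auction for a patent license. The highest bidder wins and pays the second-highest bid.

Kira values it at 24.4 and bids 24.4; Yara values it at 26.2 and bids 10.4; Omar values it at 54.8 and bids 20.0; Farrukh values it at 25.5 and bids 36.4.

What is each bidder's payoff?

Kira 0.0, Yara 0.0, Omar 0.0, Farrukh 1.1.

Ranking the bids: Farrukh 36.4, then Kira 24.4, then Omar 20.0, then Yara 10.4.
Farrukh has the top bid and wins; the price is the second-highest bid, 24.4.
Farrukh's payoff = 25.5 − 24.4 = 1.1. All other bidders lose, so their payoff is 0.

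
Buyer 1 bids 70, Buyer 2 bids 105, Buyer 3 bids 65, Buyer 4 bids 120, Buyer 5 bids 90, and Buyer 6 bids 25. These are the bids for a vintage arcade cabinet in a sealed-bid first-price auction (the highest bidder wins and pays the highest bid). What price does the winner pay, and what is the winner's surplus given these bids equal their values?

The winner pays 120 for a surplus of 0.

Sorted high to low: Buyer 4 120, then Buyer 2 105, then Buyer 5 90, then Buyer 1 70, then Buyer 3 65, then Buyer 6 25.
Buyer 4 is the highest bidder, so Buyer 4 wins.
Under the first-price rule, the price is the highest bid: 120.
Surplus = 120 − 120 = 0.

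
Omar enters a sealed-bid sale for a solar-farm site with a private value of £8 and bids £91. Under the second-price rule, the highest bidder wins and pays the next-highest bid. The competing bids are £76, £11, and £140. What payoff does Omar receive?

£0

Highest competing bid: £140.
Omar's bid £91 is not the highest, so Omar loses, pays nothing, and earns zero payoff.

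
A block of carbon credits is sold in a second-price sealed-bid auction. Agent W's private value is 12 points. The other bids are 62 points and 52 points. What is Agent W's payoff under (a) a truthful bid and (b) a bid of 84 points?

The highest competing bid is 62 points.
Bidding truthfully at 12 points: the top bid is 62 points (a rival), so Agent W loses. Payoff = 0 points.
Bidding 84 points: Agent W has the top bid, wins, and pays the second-highest bid 62 points. Payoff = 12 points − 62 points = -50 points.
This is the dominant-strategy logic: truthful bidding weakly beats any alternative.

Truthful: 0 points; alternative: -50 points.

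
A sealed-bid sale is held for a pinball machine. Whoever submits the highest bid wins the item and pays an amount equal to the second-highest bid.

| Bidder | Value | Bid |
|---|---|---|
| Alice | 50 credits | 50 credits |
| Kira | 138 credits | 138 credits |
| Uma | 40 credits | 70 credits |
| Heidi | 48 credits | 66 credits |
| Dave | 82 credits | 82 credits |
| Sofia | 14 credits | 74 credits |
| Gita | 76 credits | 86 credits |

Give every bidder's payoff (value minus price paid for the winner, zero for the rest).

Ordered from highest: Kira 138 credits > Gita 86 credits > Dave 82 credits > Sofia 74 credits > Uma 70 credits > Heidi 66 credits > Alice 50 credits.
Kira has the top bid and wins; the price is the second-highest bid, 86 credits.
Kira's payoff = 138 credits − 86 credits = 52 credits. All other bidders lose, so their payoff is 0.

Payoffs: Alice 0 credits, Kira 52 credits, Uma 0 credits, Heidi 0 credits, Dave 0 credits, Sofia 0 credits, Gita 0 credits.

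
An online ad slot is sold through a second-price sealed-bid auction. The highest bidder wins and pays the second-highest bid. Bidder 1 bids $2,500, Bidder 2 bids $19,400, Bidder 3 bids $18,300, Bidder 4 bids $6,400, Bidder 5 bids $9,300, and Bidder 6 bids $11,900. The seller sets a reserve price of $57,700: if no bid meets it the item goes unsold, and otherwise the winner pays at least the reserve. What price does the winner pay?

Ordered from highest: Bidder 2 $19,400; Bidder 3 $18,300; Bidder 6 $11,900; Bidder 5 $9,300; Bidder 4 $6,400; Bidder 1 $2,500.
The top bid $19,400 is below the reserve $57,700, so the item goes unsold and nothing is paid.

unsold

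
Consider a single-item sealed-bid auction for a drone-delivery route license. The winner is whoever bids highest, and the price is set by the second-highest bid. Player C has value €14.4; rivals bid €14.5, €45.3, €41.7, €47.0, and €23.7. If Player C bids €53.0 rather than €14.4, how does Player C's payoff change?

The highest competing bid is €47.0.
Bidding truthfully at €14.4: the top bid is €47.0 (a rival), so Player C loses. Payoff = €0.0.
Bidding €53.0: Player C has the top bid, wins, and pays the second-highest bid €47.0. Payoff = €14.4 − €47.0 = -€32.6.
Change = -€32.6 − €0.0 = -€32.6.
Deviating from a truthful bid can only lose payoff in a second-price auction — never gain.

-€32.6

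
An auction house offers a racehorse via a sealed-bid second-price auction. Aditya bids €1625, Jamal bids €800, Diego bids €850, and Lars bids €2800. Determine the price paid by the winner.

Bids in descending order: Lars €2800 > Aditya €1625 > Diego €850 > Jamal €800.
Lars has the highest bid, so Lars wins.
The second-highest bid is €1625, so that is what Lars pays.

Price paid: €1625.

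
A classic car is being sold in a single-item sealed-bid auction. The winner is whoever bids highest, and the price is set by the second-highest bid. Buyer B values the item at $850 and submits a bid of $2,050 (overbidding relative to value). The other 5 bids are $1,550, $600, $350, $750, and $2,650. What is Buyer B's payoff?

Buyer B's payoff: $0.

Highest competing bid: $2,650.
Buyer B's bid $2,050 is not the highest, so Buyer B loses, pays nothing, and earns zero payoff.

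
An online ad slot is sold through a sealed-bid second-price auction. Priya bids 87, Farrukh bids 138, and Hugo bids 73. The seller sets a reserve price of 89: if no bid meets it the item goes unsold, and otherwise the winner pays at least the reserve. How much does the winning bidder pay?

Price paid: 89.

Sorted high to low: Farrukh 138, then Priya 87, then Hugo 73.
Farrukh has the highest bid, so Farrukh wins.
The second-highest bid is 87, but the reserve 89 is higher, so the price is the reserve.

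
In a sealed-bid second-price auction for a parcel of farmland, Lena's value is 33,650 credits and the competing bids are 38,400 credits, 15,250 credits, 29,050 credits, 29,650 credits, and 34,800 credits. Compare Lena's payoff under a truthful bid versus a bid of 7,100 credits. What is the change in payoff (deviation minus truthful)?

The highest competing bid is 38,400 credits.
Bidding truthfully at 33,650 credits: the top bid is 38,400 credits (a rival), so Lena loses. Payoff = 0 credits.
Bidding 7,100 credits: the top bid is 38,400 credits (a rival), so Lena loses. Payoff = 0 credits.
Change = 0 credits − 0 credits = 0 credits.
The bid only affects whether you win, not the price — here both bids land on the same side of the top rival bid, so the deviation is payoff-neutral.

0 credits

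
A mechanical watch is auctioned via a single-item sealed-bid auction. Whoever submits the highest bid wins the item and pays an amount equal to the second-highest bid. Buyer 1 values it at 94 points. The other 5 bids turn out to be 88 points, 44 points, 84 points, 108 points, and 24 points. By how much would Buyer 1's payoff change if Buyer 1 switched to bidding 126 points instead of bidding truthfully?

The highest competing bid is 108 points.
Bidding truthfully at 94 points: the top bid is 108 points (a rival), so Buyer 1 loses. Payoff = 0 points.
Bidding 126 points: Buyer 1 has the top bid, wins, and pays the second-highest bid 108 points. Payoff = 94 points − 108 points = -14 points.
Change = -14 points − 0 points = -14 points.
This is the dominant-strategy logic: truthful bidding weakly beats any alternative.

-14 points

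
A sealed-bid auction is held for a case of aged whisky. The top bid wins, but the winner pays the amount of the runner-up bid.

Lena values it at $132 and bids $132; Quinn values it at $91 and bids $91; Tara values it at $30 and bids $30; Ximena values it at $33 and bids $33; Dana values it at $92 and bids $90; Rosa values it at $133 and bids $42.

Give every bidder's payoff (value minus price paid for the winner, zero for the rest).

Lena $41, Quinn $0, Tara $0, Ximena $0, Dana $0, Rosa $0.

Sorted high to low: Lena $132, then Quinn $91, then Dana $90, then Rosa $42, then Ximena $33, then Tara $30.
Lena has the top bid and wins; the price is the second-highest bid, $91.
Lena's payoff = $132 − $91 = $41. All other bidders lose, so their payoff is 0.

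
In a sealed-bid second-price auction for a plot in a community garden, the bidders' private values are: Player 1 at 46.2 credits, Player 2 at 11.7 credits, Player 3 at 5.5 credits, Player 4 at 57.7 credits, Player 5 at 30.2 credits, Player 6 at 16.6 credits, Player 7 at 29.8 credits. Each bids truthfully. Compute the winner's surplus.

11.5 credits

Bids in descending order: Player 4 57.7 credits > Player 1 46.2 credits > Player 5 30.2 credits > Player 7 29.8 credits > Player 6 16.6 credits > Player 2 11.7 credits > Player 3 5.5 credits.
Player 4 wins with the top bid and pays the second-highest, 46.2 credits.
Surplus = 57.7 credits − 46.2 credits = 11.5 credits.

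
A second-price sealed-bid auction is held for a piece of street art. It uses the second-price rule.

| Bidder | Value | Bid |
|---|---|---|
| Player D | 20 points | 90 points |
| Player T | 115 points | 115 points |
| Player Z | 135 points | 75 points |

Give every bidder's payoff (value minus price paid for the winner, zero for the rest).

Ranking the bids: Player T 115 points > Player D 90 points > Player Z 75 points.
Player T has the top bid and wins; the price is the second-highest bid, 90 points.
Player T's payoff = 115 points − 90 points = 25 points. All other bidders lose, so their payoff is 0.

Payoffs: Player D 0 points, Player T 25 points, Player Z 0 points.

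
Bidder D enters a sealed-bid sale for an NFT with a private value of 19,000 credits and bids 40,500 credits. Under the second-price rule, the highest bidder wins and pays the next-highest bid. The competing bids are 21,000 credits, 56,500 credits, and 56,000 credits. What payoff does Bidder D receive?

Highest competing bid: 56,500 credits.
Bidder D's bid 40,500 credits is not the highest, so Bidder D loses, pays nothing, and earns zero payoff.

Payoff = 0 credits.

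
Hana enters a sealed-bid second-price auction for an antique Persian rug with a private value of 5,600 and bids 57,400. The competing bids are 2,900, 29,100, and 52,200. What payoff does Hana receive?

Highest competing bid: 52,200.
Hana's bid 57,400 is the highest overall, so Hana wins and pays the second-highest bid, 52,200.
Payoff = value − price = 5,600 − 52,200 = -46,600.
Overbidding won the item at a price above value — truthful bidding would have avoided this loss.

Payoff = -46,600.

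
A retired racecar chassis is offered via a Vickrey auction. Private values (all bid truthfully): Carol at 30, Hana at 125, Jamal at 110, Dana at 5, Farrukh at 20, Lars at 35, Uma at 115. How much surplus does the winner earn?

Ranking the bids: Hana 125, then Uma 115, then Jamal 110, then Lars 35, then Carol 30, then Farrukh 20, then Dana 5.
Hana wins with the top bid and pays the second-highest, 115.
Surplus = 125 − 115 = 10.

Surplus = 10.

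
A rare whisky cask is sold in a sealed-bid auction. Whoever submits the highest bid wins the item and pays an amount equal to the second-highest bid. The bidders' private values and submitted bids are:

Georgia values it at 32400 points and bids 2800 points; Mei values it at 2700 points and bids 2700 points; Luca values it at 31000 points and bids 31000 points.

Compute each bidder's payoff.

Payoffs: Georgia 0 points, Mei 0 points, Luca 28200 points.

Sorted high to low: Luca 31000 points; Georgia 2800 points; Mei 2700 points.
Luca has the top bid and wins; the price is the second-highest bid, 2800 points.
Luca's payoff = 31000 points − 2800 points = 28200 points. All other bidders lose, so their payoff is 0.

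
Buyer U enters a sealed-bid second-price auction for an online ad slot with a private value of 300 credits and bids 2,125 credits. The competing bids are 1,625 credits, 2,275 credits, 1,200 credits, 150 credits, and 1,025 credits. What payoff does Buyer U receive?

Payoff = 0 credits.

Highest competing bid: 2,275 credits.
Buyer U's bid 2,125 credits is not the highest, so Buyer U loses, pays nothing, and earns zero payoff.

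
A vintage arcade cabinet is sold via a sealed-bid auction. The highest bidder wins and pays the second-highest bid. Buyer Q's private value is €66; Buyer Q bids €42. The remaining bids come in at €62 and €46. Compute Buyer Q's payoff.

Highest competing bid: €62.
Buyer Q's bid €42 is not the highest, so Buyer Q loses, pays nothing, and earns zero payoff.

Buyer Q's payoff: €0.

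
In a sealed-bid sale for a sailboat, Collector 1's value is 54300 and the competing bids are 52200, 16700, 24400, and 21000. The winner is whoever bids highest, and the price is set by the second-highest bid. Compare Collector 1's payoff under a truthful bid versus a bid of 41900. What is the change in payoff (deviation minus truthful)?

Payoff change: -2100.

The highest competing bid is 52200.
Bidding truthfully at 54300: Collector 1 has the top bid, wins, and pays the second-highest bid 52200. Payoff = 54300 − 52200 = 2100.
Bidding 41900: the top bid is 52200 (a rival), so Collector 1 loses. Payoff = 0.
Change = 0 − 2100 = -2100.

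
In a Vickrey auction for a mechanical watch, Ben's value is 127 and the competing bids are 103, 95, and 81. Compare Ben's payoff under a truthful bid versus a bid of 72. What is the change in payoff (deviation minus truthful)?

The highest competing bid is 103.
Bidding truthfully at 127: Ben has the top bid, wins, and pays the second-highest bid 103. Payoff = 127 − 103 = 24.
Bidding 72: the top bid is 103 (a rival), so Ben loses. Payoff = 0.
Change = 0 − 24 = -24.
This is the dominant-strategy logic: truthful bidding weakly beats any alternative.

Change in payoff: -24.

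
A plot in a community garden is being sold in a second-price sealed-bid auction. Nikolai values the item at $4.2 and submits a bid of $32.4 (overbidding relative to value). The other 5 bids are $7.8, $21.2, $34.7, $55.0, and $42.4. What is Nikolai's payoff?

Nikolai's payoff: $0.0.

Highest competing bid: $55.0.
Nikolai's bid $32.4 is not the highest, so Nikolai loses, pays nothing, and earns zero payoff.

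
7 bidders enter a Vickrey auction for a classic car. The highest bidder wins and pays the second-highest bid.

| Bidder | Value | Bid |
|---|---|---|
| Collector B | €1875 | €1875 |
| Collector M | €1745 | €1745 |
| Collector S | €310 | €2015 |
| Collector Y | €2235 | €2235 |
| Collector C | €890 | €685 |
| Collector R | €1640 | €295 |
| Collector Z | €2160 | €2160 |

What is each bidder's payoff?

Bids in descending order: Collector Y €2235 > Collector Z €2160 > Collector S €2015 > Collector B €1875 > Collector M €1745 > Collector C €685 > Collector R €295.
Collector Y has the top bid and wins; the price is the second-highest bid, €2160.
Collector Y's payoff = €2235 − €2160 = €75. All other bidders lose, so their payoff is 0.

Collector B €0, Collector M €0, Collector S €0, Collector Y €75, Collector C €0, Collector R €0, Collector Z €0.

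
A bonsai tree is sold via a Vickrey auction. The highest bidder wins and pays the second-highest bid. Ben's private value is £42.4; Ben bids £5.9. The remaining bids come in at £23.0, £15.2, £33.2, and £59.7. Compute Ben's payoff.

£0.0

Highest competing bid: £59.7.
Ben's bid £5.9 is not the highest, so Ben loses, pays nothing, and earns zero payoff.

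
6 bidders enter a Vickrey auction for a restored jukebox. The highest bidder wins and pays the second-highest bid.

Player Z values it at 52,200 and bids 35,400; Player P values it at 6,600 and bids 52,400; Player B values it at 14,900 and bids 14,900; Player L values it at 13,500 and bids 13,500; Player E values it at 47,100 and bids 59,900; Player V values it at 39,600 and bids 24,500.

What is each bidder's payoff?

Sorted high to low: Player E 59,900, then Player P 52,400, then Player Z 35,400, then Player V 24,500, then Player B 14,900, then Player L 13,500.
Player E has the top bid and wins; the price is the second-highest bid, 52,400.
Player E's payoff = 47,100 − 52,400 = -5,300. All other bidders lose, so their payoff is 0.

Payoffs: Player Z 0, Player P 0, Player B 0, Player L 0, Player E -5,300, Player V 0.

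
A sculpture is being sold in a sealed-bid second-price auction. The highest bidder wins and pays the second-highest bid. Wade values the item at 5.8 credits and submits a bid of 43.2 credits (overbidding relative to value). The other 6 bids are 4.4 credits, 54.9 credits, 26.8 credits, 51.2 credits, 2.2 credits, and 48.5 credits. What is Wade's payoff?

0.0 credits

Highest competing bid: 54.9 credits.
Wade's bid 43.2 credits is not the highest, so Wade loses, pays nothing, and earns zero payoff.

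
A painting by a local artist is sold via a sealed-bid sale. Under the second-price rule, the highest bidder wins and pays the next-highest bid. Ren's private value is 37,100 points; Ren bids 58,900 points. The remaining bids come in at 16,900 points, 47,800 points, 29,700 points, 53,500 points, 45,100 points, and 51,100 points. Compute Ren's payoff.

-16,400 points

Highest competing bid: 53,500 points.
Ren's bid 58,900 points is the highest overall, so Ren wins and pays the second-highest bid, 53,500 points.
Payoff = value − price = 37,100 points − 53,500 points = -16,400 points.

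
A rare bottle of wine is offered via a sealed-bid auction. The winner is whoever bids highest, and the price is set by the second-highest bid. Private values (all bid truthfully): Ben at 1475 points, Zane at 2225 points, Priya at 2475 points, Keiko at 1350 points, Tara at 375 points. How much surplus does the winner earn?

250 points

Ranking the bids: Priya 2475 points; Zane 2225 points; Ben 1475 points; Keiko 1350 points; Tara 375 points.
Priya wins with the top bid and pays the second-highest, 2225 points.
Surplus = 2475 points − 2225 points = 250 points.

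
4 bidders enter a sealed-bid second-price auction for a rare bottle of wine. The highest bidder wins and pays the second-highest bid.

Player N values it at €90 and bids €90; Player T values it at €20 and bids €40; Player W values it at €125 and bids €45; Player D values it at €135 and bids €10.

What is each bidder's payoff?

Player N €45, Player T €0, Player W €0, Player D €0.

Sorted high to low: Player N €90, then Player W €45, then Player T €40, then Player D €10.
Player N has the top bid and wins; the price is the second-highest bid, €45.
Player N's payoff = €90 − €45 = €45. All other bidders lose, so their payoff is 0.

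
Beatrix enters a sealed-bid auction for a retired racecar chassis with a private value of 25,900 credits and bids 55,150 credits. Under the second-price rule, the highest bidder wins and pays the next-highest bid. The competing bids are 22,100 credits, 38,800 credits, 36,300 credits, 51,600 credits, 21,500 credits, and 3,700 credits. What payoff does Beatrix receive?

Highest competing bid: 51,600 credits.
Beatrix's bid 55,150 credits is the highest overall, so Beatrix wins and pays the second-highest bid, 51,600 credits.
Payoff = value − price = 25,900 credits − 51,600 credits = -25,700 credits.

-25,700 credits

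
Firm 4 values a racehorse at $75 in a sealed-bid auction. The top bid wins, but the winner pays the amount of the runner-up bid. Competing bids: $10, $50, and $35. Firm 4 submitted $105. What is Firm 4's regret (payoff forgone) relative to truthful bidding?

The highest competing bid is $50.
Bidding truthfully at $75: Firm 4 has the top bid, wins, and pays the second-highest bid $50. Payoff = $75 − $50 = $25.
Bidding $105: Firm 4 has the top bid, wins, and pays the second-highest bid $50. Payoff = $75 − $50 = $25.
Regret = truthful payoff − actual payoff = $25 − $25 = $0.
The bid only affects whether you win, not the price — here both bids land on the same side of the top rival bid, so the deviation is payoff-neutral.

$0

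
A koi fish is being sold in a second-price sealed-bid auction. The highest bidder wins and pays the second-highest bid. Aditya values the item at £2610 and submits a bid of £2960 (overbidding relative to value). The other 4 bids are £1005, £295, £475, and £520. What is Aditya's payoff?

£1605

Highest competing bid: £1005.
Aditya's bid £2960 is the highest overall, so Aditya wins and pays the second-highest bid, £1005.
Payoff = value − price = £2610 − £1005 = £1605.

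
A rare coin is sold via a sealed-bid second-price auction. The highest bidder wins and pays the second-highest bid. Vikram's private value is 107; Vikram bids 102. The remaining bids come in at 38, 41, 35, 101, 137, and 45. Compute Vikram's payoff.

Vikram's payoff: 0.

Highest competing bid: 137.
Vikram's bid 102 is not the highest, so Vikram loses, pays nothing, and earns zero payoff.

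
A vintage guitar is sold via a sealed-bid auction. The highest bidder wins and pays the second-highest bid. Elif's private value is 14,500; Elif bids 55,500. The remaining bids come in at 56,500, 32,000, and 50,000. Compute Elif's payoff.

Payoff = 0.

Highest competing bid: 56,500.
Elif's bid 55,500 is not the highest, so Elif loses, pays nothing, and earns zero payoff.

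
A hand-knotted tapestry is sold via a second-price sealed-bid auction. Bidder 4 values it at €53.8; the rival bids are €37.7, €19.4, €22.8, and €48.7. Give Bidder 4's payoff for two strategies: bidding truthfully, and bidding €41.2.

The highest competing bid is €48.7.
Bidding truthfully at €53.8: Bidder 4 has the top bid, wins, and pays the second-highest bid €48.7. Payoff = €53.8 − €48.7 = €5.1.
Bidding €41.2: the top bid is €48.7 (a rival), so Bidder 4 loses. Payoff = €0.0.
Deviating from a truthful bid can only lose payoff in a second-price auction — never gain.

(a) €5.1  (b) €0.0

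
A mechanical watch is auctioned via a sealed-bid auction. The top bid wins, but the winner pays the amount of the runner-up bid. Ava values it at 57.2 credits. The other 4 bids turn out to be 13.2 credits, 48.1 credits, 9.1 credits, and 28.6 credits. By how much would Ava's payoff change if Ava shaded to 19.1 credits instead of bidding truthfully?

-9.1 credits

The highest competing bid is 48.1 credits.
Bidding truthfully at 57.2 credits: Ava has the top bid, wins, and pays the second-highest bid 48.1 credits. Payoff = 57.2 credits − 48.1 credits = 9.1 credits.
Bidding 19.1 credits: the top bid is 48.1 credits (a rival), so Ava loses. Payoff = 0.0 credits.
Change = 0.0 credits − 9.1 credits = -9.1 credits.
This is the dominant-strategy logic: truthful bidding weakly beats any alternative.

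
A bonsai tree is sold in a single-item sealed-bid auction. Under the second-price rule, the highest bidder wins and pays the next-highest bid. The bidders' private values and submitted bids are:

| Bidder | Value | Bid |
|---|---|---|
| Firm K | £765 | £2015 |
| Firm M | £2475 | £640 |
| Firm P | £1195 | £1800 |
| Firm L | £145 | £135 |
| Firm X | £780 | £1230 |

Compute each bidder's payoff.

Firm K -£1035, Firm M £0, Firm P £0, Firm L £0, Firm X £0.

Ranking the bids: Firm K £2015, then Firm P £1800, then Firm X £1230, then Firm M £640, then Firm L £135.
Firm K has the top bid and wins; the price is the second-highest bid, £1800.
Firm K's payoff = £765 − £1800 = -£1035. All other bidders lose, so their payoff is 0.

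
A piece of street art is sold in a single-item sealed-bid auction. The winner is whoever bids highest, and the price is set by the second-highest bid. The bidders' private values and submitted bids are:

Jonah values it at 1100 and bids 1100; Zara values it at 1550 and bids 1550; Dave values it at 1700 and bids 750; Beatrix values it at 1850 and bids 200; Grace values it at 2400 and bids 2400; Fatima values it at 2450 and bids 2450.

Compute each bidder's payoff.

Payoffs: Jonah 0, Zara 0, Dave 0, Beatrix 0, Grace 0, Fatima 50.

Bids in descending order: Fatima 2450 > Grace 2400 > Zara 1550 > Jonah 1100 > Dave 750 > Beatrix 200.
Fatima has the top bid and wins; the price is the second-highest bid, 2400.
Fatima's payoff = 2450 − 2400 = 50. All other bidders lose, so their payoff is 0.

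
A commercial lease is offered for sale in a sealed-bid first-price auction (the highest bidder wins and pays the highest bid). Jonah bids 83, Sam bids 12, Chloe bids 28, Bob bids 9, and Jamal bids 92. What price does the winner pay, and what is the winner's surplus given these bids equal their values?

The winner pays 92 for a surplus of 0.

Ranking the bids: Jamal 92 > Jonah 83 > Chloe 28 > Sam 12 > Bob 9.
Jamal is the highest bidder, so Jamal wins.
Under the first-price rule, the price is the highest bid: 92.
Surplus = 92 − 92 = 0.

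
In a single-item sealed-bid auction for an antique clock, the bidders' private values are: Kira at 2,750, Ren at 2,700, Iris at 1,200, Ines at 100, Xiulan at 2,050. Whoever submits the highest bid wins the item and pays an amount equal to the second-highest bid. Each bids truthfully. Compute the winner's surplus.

50

Ordered from highest: Kira 2,750; Ren 2,700; Xiulan 2,050; Iris 1,200; Ines 100.
Kira wins with the top bid and pays the second-highest, 2,700.
Surplus = 2,750 − 2,700 = 50.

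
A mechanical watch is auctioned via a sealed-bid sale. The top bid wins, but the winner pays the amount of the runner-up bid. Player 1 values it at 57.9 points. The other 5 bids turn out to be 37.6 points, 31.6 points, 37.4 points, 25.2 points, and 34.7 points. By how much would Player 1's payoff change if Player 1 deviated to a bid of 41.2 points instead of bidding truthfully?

The highest competing bid is 37.6 points.
Bidding truthfully at 57.9 points: Player 1 has the top bid, wins, and pays the second-highest bid 37.6 points. Payoff = 57.9 points − 37.6 points = 20.3 points.
Bidding 41.2 points: Player 1 has the top bid, wins, and pays the second-highest bid 37.6 points. Payoff = 57.9 points − 37.6 points = 20.3 points.
Change = 20.3 points − 20.3 points = 0.0 points.
The bid only affects whether you win, not the price — here both bids land on the same side of the top rival bid, so the deviation is payoff-neutral.

Payoff change: 0.0 points.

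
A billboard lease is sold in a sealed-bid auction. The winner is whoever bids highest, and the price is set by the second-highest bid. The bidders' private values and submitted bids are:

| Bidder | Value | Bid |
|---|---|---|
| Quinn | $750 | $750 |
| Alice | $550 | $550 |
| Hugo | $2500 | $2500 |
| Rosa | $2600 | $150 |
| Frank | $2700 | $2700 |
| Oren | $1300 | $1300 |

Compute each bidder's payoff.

Quinn $0, Alice $0, Hugo $0, Rosa $0, Frank $200, Oren $0.

Bids in descending order: Frank $2700 > Hugo $2500 > Oren $1300 > Quinn $750 > Alice $550 > Rosa $150.
Frank has the top bid and wins; the price is the second-highest bid, $2500.
Frank's payoff = $2700 − $2500 = $200. All other bidders lose, so their payoff is 0.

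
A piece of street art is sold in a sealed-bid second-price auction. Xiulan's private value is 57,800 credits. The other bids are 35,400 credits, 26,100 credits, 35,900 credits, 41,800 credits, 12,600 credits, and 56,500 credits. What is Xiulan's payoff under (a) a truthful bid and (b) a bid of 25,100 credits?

The highest competing bid is 56,500 credits.
Bidding truthfully at 57,800 credits: Xiulan has the top bid, wins, and pays the second-highest bid 56,500 credits. Payoff = 57,800 credits − 56,500 credits = 1,300 credits.
Bidding 25,100 credits: the top bid is 56,500 credits (a rival), so Xiulan loses. Payoff = 0 credits.
Deviating from a truthful bid can only lose payoff in a second-price auction — never gain.

Truthful: 1,300 credits; alternative: 0 credits.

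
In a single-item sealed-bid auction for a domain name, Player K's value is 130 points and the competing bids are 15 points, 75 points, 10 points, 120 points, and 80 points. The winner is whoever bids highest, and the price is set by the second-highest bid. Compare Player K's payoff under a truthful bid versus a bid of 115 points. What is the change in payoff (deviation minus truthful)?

Change in payoff: -10 points.

The highest competing bid is 120 points.
Bidding truthfully at 130 points: Player K has the top bid, wins, and pays the second-highest bid 120 points. Payoff = 130 points − 120 points = 10 points.
Bidding 115 points: the top bid is 120 points (a rival), so Player K loses. Payoff = 0 points.
Change = 0 points − 10 points = -10 points.
Deviating from a truthful bid can only lose payoff in a second-price auction — never gain.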